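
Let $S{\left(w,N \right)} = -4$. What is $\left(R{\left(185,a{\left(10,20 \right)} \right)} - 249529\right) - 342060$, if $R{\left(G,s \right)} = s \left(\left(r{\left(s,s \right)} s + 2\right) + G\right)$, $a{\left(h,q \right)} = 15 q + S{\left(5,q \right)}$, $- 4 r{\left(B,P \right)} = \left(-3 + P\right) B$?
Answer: $-1900226349$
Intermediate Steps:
$r{\left(B,P \right)} = - \frac{B \left(-3 + P\right)}{4}$ ($r{\left(B,P \right)} = - \frac{\left(-3 + P\right) B}{4} = - \frac{B \left(-3 + P\right)}{4}$)
$a{\left(h,q \right)} = -4 + 15 q$ ($a{\left(h,q \right)} = 15 q - 4 = -4 + 15 q$)
$R{\left(G,s \right)} = s \left(2 + G + \frac{s^{2} \left(3 - s\right)}{4}\right)$ ($R{\left(G,s \right)} = s \left(\left(\frac{s \left(3 - s\right)}{4} s + 2\right) + G\right) = s \left(\left(\frac{s^{2} \left(3 - s\right)}{4} + 2\right) + G\right) = s \left(\left(2 + \frac{s^{2} \left(3 - s\right)}{4}\right) + G\right) = s \left(2 + G + \frac{s^{2} \left(3 - s\right)}{4}\right)$)
$\left(R{\left(185,a{\left(10,20 \right)} \right)} - 249529\right) - 342060 = \left(\frac{\left(-4 + 15 \cdot 20\right) \left(8 + 4 \cdot 185 + \left(-4 + 15 \cdot 20\right)^{2} \left(3 - \left(-4 + 15 \cdot 20\right)\right)\right)}{4} - 249529\right) - 342060 = \left(\frac{\left(-4 + 300\right) \left(8 + 740 + \left(-4 + 300\right)^{2} \left(3 - \left(-4 + 300\right)\right)\right)}{4} - 249529\right) - 342060 = \left(\frac{1}{4} \cdot 296 \left(8 + 740 + 296^{2} \left(3 - 296\right)\right) - 249529\right) - 342060 = \left(\frac{1}{4} \cdot 296 \left(8 + 740 + 87616 \left(3 - 296\right)\right) - 249529\right) - 342060 = \left(\frac{1}{4} \cdot 296 \left(8 + 740 + 87616 \left(-293\right)\right) - 249529\right) - 342060 = \left(\frac{1}{4} \cdot 296 \left(8 + 740 - 25671488\right) - 249529\right) - 342060 = \left(\frac{1}{4} \cdot 296 \left(-25670740\right) - 249529\right) - 342060 = \left(-1899634760 - 249529\right) - 342060 = -1899884289 - 342060 = -1900226349$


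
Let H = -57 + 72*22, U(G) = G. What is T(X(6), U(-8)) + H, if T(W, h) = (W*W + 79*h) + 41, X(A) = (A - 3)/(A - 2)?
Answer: 14985/16 ≈ 936.56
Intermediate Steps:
X(A) = (-3 + A)/(-2 + A)
T(W, h) = 41 + W**2 + 79*h (T(W, h) = (W**2 + 79*h) + 41 = 41 + W**2 + 79*h)
H = 1527 (H = -57 + 1584 = 1527)
T(X(6), U(-8)) + H = (41 + ((-3 + 6)/(-2 + 6))**2 + 79*(-8)) + 1527 = (41 + (3/4)**2 - 632) + 1527 = (41 + 9/16 - 632) + 1527 = -9447/16 + 1527 = 14985/16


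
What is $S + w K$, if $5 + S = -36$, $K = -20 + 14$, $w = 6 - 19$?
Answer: $37$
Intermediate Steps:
$w = -13$
$K = -6$
$S = -41$ ($S = -5 - 36 = -41$)
$S + w K = -41 - -78 = -41 + 78 = 37$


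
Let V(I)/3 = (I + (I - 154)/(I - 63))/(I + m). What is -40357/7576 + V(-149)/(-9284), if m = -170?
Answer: -3167398819643/594581859344 ≈ -5.3271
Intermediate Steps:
V(I) = 3*(I + (-154 + I)/(-63 + I))/(-170 + I) (V(I) = 3*((I + (I - 154)/(I - 63))/(I - 170)) = 3*((I + (-154 + I)/(-63 + I))/(-170 + I)) = 3*(I + (-154 + I)/(-63 + I))/(-170 + I))
-40357/7576 + V(-149)/(-9284) = -40357/7576 + (3*(-154 + (-149)² - 62*(-149))/(10710 + (-149)² - 233*(-149)))/(-9284) = -40357*1/7576 + (3*(-154 + 22201 + 9238)/(10710 + 22201 + 34717))*(-1/9284) = -40357/7576 + (3*31285/67628)*(-1/9284) = -40357/7576 + (3*(1/67628)*31285)*(-1/9284) = -40357/7576 + (93855/67628)*(-1/9284) = -40357/7576 - 93855/627858352 = -3167398819643/594581859344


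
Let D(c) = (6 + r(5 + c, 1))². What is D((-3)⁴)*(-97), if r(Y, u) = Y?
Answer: -821008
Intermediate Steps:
D(c) = (11 + c)² (D(c) = (6 + (5 + c))² = (11 + c)²)
D((-3)⁴)*(-97) = (11 + (-3)⁴)²*(-97) = (11 + 81)²*(-97) = 92²*(-97) = 8464*(-97) = -821008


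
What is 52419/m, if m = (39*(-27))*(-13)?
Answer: 17473/4563 ≈ 3.8293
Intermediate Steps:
m = 13689 (m = -1053*(-13) = 13689)
52419/m = 52419/13689 = 52419*(1/13689) = 17473/4563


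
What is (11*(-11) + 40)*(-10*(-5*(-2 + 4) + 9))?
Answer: -810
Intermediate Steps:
(11*(-11) + 40)*(-10*(-5*(-2 + 4) + 9)) = (-121 + 40)*(-10*(-5*2 + 9)) = -(-810)*(-10 + 9) = -(-810)*(-1) = -81*10 = -810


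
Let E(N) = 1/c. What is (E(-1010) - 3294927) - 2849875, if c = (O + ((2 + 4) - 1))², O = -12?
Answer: -301095297/49 ≈ -6.1448e+6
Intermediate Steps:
c = 49 (c = (-12 + ((2 + 4) - 1))² = (-12 + (6 - 1))² = (-12 + 5)² = (-7)² = 49)
E(N) = 1/49
(E(-1010) - 3294927) - 2849875 = (1/49 - 3294927) - 2849875 = -161451422/49 - 2849875 = -301095297/49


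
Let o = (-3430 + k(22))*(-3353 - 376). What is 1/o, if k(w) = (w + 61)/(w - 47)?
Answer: 25/320071257 ≈ 7.8108e-8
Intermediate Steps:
k(w) = (61 + w)/(-47 + w)
o = 320071257/25 (o = (-3430 + (61 + 22)/(-47 + 22))*(-3353 - 376) = (-3430 + 83/(-25))*(-3729) = (-3430 - 1/25*83)*(-3729) = (-3430 - 83/25)*(-3729) = -85833/25*(-3729) = 320071257/25 ≈ 1.2803e+7)
1/o = 1/(320071257/25) = 25/320071257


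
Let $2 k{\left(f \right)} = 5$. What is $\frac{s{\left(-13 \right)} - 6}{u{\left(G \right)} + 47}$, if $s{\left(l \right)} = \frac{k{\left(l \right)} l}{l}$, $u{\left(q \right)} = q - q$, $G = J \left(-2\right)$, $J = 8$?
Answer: $- \frac{7}{94} \approx -0.074468$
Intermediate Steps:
$k{\left(f \right)} = \frac{5}{2}$ ($k{\left(f \right)} = \frac{1}{2} \cdot 5 = \frac{5}{2}$)
$G = -16$ ($G = 8 \left(-2\right) = -16$)
$u{\left(q \right)} = 0$
$s{\left(l \right)} = \frac{5}{2}$ ($s{\left(l \right)} = \frac{\frac{5}{2} l}{l} = \frac{5}{2}$)
$\frac{s{\left(-13 \right)} - 6}{u{\left(G \right)} + 47} = \frac{\frac{5}{2} - 6}{0 + 47} = - \frac{7}{2 \cdot 47} = \left(- \frac{7}{2}\right) \frac{1}{47} = - \frac{7}{94}$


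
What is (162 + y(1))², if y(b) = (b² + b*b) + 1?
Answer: 27225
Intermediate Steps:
y(b) = 1 + 2*b² (y(b) = (b² + b²) + 1 = 2*b² + 1 = 1 + 2*b²)
(162 + y(1))² = (162 + (1 + 2*1²))² = (162 + (1 + 2*1))² = (162 + (1 + 2))² = (162 + 3)² = 165² = 27225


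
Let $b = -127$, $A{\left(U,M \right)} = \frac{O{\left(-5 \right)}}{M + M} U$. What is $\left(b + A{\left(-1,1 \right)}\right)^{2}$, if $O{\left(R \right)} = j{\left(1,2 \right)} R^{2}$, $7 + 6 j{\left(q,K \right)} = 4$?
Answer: $\frac{233289}{16} \approx 14581.0$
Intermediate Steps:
$j{\left(q,K \right)} = - \frac{1}{2}$ ($j{\left(q,K \right)} = - \frac{7}{6} + \frac{1}{6} \cdot 4 = - \frac{7}{6} + \frac{2}{3} = - \frac{1}{2}$)
$O{\left(R \right)} = - \frac{R^{2}}{2}$
$A{\left(U,M \right)} = - \frac{25 U}{4 M}$ ($A{\left(U,M \right)} = \frac{\left(- \frac{1}{2}\right) \left(-5\right)^{2}}{M + M} U = \frac{\left(- \frac{1}{2}\right) 25}{2 M} U = \frac{1}{2 M} \left(- \frac{25}{2}\right) U = - \frac{25}{4 M} U = - \frac{25 U}{4 M}$)
$\left(b + A{\left(-1,1 \right)}\right)^{2} = \left(-127 - - \frac{25}{4 \cdot 1}\right)^{2} = \left(-127 - \left(- \frac{25}{4}\right) 1\right)^{2} = \left(-127 + \frac{25}{4}\right)^{2} = \left(- \frac{483}{4}\right)^{2} = \frac{233289}{16}$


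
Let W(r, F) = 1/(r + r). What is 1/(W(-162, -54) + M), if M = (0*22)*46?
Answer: -324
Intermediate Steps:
W(r, F) = 1/(2*r)
M = 0 (M = 0*46 = 0)
1/(W(-162, -54) + M) = 1/((1/2)/(-162) + 0) = 1/((1/2)*(-1/162) + 0) = 1/(-1/324 + 0) = 1/(-1/324) = -324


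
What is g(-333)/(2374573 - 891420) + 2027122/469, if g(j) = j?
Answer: 429504559927/99371251 ≈ 4322.2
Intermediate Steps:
g(-333)/(2374573 - 891420) + 2027122/469 = -333/(2374573 - 891420) + 2027122/469 = -333/1483153 + 2027122*(1/469) = -333*1/1483153 + 2027122/469 = -333/1483153 + 2027122/469 = 429504559927/99371251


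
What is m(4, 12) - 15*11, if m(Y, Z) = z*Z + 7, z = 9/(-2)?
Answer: -212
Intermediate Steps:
z = -9/2 (z = 9*(-½) = -9/2 ≈ -4.5000)
m(Y, Z) = 7 - 9*Z/2 (m(Y, Z) = -9*Z/2 + 7 = 7 - 9*Z/2)
m(4, 12) - 15*11 = (7 - 9/2*12) - 15*11 = (7 - 54) - 165 = -47 - 165 = -212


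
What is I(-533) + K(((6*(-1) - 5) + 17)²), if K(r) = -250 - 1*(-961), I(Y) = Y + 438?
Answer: 616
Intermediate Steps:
I(Y) = 438 + Y
K(r) = 711 (K(r) = -250 + 961 = 711)
I(-533) + K(((6*(-1) - 5) + 17)²) = (438 - 533) + 711 = -95 + 711 = 616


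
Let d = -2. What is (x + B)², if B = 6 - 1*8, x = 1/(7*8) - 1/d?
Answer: 6889/3136 ≈ 2.1967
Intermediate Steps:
x = 29/56 (x = 1/(7*8) - 1/(-2) = (⅐)*(⅛) - 1*(-½) = 1/56 + ½ = 29/56 ≈ 0.51786)
B = -2 (B = 6 - 8 = -2)
(x + B)² = (29/56 - 2)² = (-83/56)² = 6889/3136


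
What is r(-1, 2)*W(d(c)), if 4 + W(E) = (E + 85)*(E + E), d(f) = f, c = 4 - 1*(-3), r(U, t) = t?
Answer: 2568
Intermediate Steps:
c = 7 (c = 4 + 3 = 7)
W(E) = -4 + 2*E*(85 + E) (W(E) = -4 + (E + 85)*(E + E) = -4 + (85 + E)*(2*E) = -4 + 2*E*(85 + E))
r(-1, 2)*W(d(c)) = 2*(-4 + 2*7² + 170*7) = 2*(-4 + 2*49 + 1190) = 2*(-4 + 98 + 1190) = 2*1284 = 2568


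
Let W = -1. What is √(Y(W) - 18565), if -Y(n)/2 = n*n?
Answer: 3*I*√2063 ≈ 136.26*I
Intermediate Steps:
Y(n) = -2*n² (Y(n) = -2*n*n = -2*n²)
√(Y(W) - 18565) = √(-2*(-1)² - 18565) = √(-2*1 - 18565) = √(-2 - 18565) = √(-18567) = 3*I*√2063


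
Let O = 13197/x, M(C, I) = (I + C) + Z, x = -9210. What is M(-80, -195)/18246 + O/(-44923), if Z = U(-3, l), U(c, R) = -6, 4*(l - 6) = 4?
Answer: -9668365064/629092932015 ≈ -0.015369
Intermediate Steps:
l = 7 (l = 6 + (¼)*4 = 6 + 1 = 7)
Z = -6
M(C, I) = -6 + C + I (M(C, I) = (I + C) - 6 = (C + I) - 6 = -6 + C + I)
O = -4399/3070 (O = 13197/(-9210) = 13197*(-1/9210) = -4399/3070 ≈ -1.4329)
M(-80, -195)/18246 + O/(-44923) = (-6 - 80 - 195)/18246 - 4399/3070/(-44923) = -281*1/18246 - 4399/3070*(-1/44923) = -281/18246 + 4399/137913610 = -9668365064/629092932015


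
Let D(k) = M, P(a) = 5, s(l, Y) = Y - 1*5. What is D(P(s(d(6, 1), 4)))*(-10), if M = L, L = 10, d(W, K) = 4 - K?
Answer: -100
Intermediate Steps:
s(l, Y) = -5 + Y (s(l, Y) = Y - 5 = -5 + Y)
M = 10
D(k) = 10
D(P(s(d(6, 1), 4)))*(-10) = 10*(-10) = -100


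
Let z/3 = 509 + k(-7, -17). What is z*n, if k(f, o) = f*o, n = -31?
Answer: -58404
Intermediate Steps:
z = 1884 (z = 3*(509 - 7*(-17)) = 3*(509 + 119) = 3*628 = 1884)
z*n = 1884*(-31) = -58404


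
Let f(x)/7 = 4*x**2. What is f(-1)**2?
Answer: 784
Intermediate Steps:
f(x) = 28*x**2 (f(x) = 7*(4*x**2) = 28*x**2)
f(-1)**2 = (28*(-1)**2)**2 = (28*1)**2 = 28**2 = 784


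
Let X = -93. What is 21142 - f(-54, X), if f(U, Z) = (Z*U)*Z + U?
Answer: 488242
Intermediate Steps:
f(U, Z) = U + U*Z**2 (f(U, Z) = (U*Z)*Z + U = U*Z**2 + U = U + U*Z**2)
21142 - f(-54, X) = 21142 - (-54)*(1 + (-93)**2) = 21142 - (-54)*(1 + 8649) = 21142 - (-54)*8650 = 21142 - 1*(-467100) = 21142 + 467100 = 488242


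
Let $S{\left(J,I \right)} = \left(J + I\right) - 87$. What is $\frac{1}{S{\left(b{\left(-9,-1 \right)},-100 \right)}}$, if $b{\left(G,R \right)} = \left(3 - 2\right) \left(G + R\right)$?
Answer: $- \frac{1}{197} \approx -0.0050761$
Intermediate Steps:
$b{\left(G,R \right)} = G + R$ ($b{\left(G,R \right)} = 1 \left(G + R\right) = G + R$)
$S{\left(J,I \right)} = -87 + I + J$ ($S{\left(J,I \right)} = \left(I + J\right) - 87 = -87 + I + J$)
$\frac{1}{S{\left(b{\left(-9,-1 \right)},-100 \right)}} = \frac{1}{-87 - 100 - 10} = \frac{1}{-197} = - \frac{1}{197}$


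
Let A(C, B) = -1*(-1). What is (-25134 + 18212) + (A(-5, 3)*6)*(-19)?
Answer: -7036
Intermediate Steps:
A(C, B) = 1
(-25134 + 18212) + (A(-5, 3)*6)*(-19) = (-25134 + 18212) + (1*6)*(-19) = -6922 + 6*(-19) = -6922 - 114 = -7036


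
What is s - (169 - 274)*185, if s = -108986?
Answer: -89561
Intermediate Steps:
s - (169 - 274)*185 = -108986 - (169 - 274)*185 = -108986 - (-105)*185 = -108986 - 1*(-19425) = -108986 + 19425 = -89561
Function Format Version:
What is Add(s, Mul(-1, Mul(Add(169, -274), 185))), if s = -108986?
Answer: -89561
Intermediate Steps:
Add(s, Mul(-1, Mul(Add(169, -274), 185))) = Add(-108986, Mul(-1, Mul(Add(169, -274), 185))) = Add(-108986, Mul(-1, Mul(-105, 185))) = Add(-108986, Mul(-1, -19425)) = Add(-108986, 19425) = -89561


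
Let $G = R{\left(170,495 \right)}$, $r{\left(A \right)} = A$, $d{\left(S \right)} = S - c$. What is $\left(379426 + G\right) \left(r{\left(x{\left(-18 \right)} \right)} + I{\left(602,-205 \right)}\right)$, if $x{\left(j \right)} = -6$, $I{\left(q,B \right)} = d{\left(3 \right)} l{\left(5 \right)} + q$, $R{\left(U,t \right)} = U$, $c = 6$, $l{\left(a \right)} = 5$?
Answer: $220545276$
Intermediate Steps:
$d{\left(S \right)} = -6 + S$ ($d{\left(S \right)} = S - 6 = -6 + S$)
$I{\left(q,B \right)} = -15 + q$ ($I{\left(q,B \right)} = \left(-6 + 3\right) 5 + q = \left(-3\right) 5 + q = -15 + q$)
$G = 170$
$\left(379426 + G\right) \left(r{\left(x{\left(-18 \right)} \right)} + I{\left(602,-205 \right)}\right) = \left(379426 + 170\right) \left(-6 + \left(-15 + 602\right)\right) = 379596 \left(-6 + 587\right) = 379596 \cdot 581 = 220545276$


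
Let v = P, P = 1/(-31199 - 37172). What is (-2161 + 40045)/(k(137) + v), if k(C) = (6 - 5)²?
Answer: 431694494/11395 ≈ 37885.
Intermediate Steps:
k(C) = 1 (k(C) = 1² = 1)
P = -1/68371 (P = 1/(-68371) = -1/68371 ≈ -1.4626e-5)
v = -1/68371 ≈ -1.4626e-5
(-2161 + 40045)/(k(137) + v) = (-2161 + 40045)/(1 - 1/68371) = 37884/(68370/68371) = 37884*(68371/68370) = 431694494/11395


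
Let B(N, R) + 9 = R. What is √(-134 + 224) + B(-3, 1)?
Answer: -8 + 3*√10 ≈ 1.4868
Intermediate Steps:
B(N, R) = -9 + R
√(-134 + 224) + B(-3, 1) = √(-134 + 224) + (-9 + 1) = √90 - 8 = 3*√10 - 8 = -8 + 3*√10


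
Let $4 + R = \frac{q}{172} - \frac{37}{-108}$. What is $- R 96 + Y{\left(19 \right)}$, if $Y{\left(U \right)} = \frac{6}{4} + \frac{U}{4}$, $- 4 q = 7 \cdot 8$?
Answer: $\frac{565291}{1548} \approx 365.17$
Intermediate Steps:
$q = -14$ ($q = - \frac{7 \cdot 8}{4} = \left(- \frac{1}{4}\right) 56 = -14$)
$R = - \frac{17363}{4644}$ ($R = -4 - \left(- \frac{37}{108} + \frac{7}{86}\right) = -4 - - \frac{1213}{4644} = -4 + \left(- \frac{7}{86} + \frac{37}{108}\right) = -4 + \frac{1213}{4644} = - \frac{17363}{4644} \approx -3.7388$)
$Y{\left(U \right)} = \frac{3}{2} + \frac{U}{4}$ ($Y{\left(U \right)} = 6 \cdot \frac{1}{4} + U \frac{1}{4} = \frac{3}{2} + \frac{U}{4}$)
$- R 96 + Y{\left(19 \right)} = \left(-1\right) \left(- \frac{17363}{4644}\right) 96 + \left(\frac{3}{2} + \frac{1}{4} \cdot 19\right) = \frac{17363}{4644} \cdot 96 + \left(\frac{3}{2} + \frac{19}{4}\right) = \frac{138904}{387} + \frac{25}{4} = \frac{565291}{1548}$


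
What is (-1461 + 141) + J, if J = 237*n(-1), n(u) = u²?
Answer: -1083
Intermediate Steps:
J = 237 (J = 237*(-1)² = 237*1 = 237)
(-1461 + 141) + J = (-1461 + 141) + 237 = -1320 + 237 = -1083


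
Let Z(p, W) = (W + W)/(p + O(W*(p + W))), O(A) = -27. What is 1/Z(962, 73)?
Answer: 935/146 ≈ 6.4041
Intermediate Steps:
Z(p, W) = 2*W/(-27 + p) (Z(p, W) = (W + W)/(p - 27) = (2*W)/(-27 + p) = 2*W/(-27 + p))
1/Z(962, 73) = 1/(2*73/(-27 + 962)) = 1/(2*73/935) = 1/(2*73*(1/935)) = 1/(146/935) = 935/146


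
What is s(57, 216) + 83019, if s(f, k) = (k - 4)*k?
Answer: 128811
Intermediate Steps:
s(f, k) = k*(-4 + k) (s(f, k) = (-4 + k)*k = k*(-4 + k))
s(57, 216) + 83019 = 216*(-4 + 216) + 83019 = 216*212 + 83019 = 45792 + 83019 = 128811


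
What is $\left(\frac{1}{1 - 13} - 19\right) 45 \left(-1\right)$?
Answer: $\frac{3435}{4} \approx 858.75$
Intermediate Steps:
$\left(\frac{1}{1 - 13} - 19\right) 45 \left(-1\right) = \left(\frac{1}{-12} - 19\right) 45 \left(-1\right) = \left(- \frac{1}{12} - 19\right) 45 \left(-1\right) = \left(- \frac{229}{12}\right) 45 \left(-1\right) = \left(- \frac{3435}{4}\right) \left(-1\right) = \frac{3435}{4}$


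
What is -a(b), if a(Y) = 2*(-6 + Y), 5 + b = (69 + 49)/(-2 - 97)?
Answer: 2414/99 ≈ 24.384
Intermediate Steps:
b = -613/99 (b = -5 + (69 + 49)/(-2 - 97) = -5 + 118/(-99) = -5 + 118*(-1/99) = -5 - 118/99 = -613/99 ≈ -6.1919)
a(Y) = -12 + 2*Y
-a(b) = -(-12 + 2*(-613/99)) = -(-12 - 1226/99) = -1*(-2414/99) = 2414/99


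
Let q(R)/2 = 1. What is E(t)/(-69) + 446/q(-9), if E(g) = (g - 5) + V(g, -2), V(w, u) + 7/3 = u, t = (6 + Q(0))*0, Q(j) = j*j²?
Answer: 46189/207 ≈ 223.14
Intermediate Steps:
Q(j) = j³
t = 0 (t = (6 + 0³)*0 = (6 + 0)*0 = 6*0 = 0)
V(w, u) = -7/3 + u
q(R) = 2 (q(R) = 2*1 = 2)
E(g) = -28/3 + g (E(g) = (g - 5) + (-7/3 - 2) = (-5 + g) - 13/3 = -28/3 + g)
E(t)/(-69) + 446/q(-9) = (-28/3 + 0)/(-69) + 446/2 = -28/3*(-1/69) + 446*(½) = 28/207 + 223 = 46189/207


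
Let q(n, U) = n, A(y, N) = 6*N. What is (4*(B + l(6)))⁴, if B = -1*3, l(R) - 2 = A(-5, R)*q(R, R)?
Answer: 547008160000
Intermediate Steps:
l(R) = 2 + 6*R² (l(R) = 2 + (6*R)*R = 2 + 6*R²)
B = -3
(4*(B + l(6)))⁴ = (4*(-3 + (2 + 6*6²)))⁴ = (4*(-3 + (2 + 6*36)))⁴ = (4*(-3 + (2 + 216)))⁴ = (4*(-3 + 218))⁴ = (4*215)⁴ = 860⁴ = 547008160000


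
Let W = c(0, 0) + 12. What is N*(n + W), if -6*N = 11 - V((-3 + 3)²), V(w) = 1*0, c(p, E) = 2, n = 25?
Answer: -143/2 ≈ -71.500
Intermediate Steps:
W = 14 (W = 2 + 12 = 14)
V(w) = 0
N = -11/6 (N = -(11 - 1*0)/6 = -(11 + 0)/6 = -⅙*11 = -11/6 ≈ -1.8333)
N*(n + W) = -11*(25 + 14)/6 = -11/6*39 = -143/2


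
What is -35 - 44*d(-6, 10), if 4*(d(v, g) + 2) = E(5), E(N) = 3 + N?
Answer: -35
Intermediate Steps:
d(v, g) = 0 (d(v, g) = -2 + (3 + 5)/4 = -2 + (¼)*8 = -2 + 2 = 0)
-35 - 44*d(-6, 10) = -35 - 44*0 = -35 + 0 = -35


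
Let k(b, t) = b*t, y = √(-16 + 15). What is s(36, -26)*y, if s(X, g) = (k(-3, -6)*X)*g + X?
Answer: -16812*I ≈ -16812.0*I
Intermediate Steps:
y = I (y = √(-1) = I ≈ 1.0*I)
s(X, g) = X + 18*X*g (s(X, g) = ((-3*(-6))*X)*g + X = (18*X)*g + X = 18*X*g + X = X + 18*X*g)
s(36, -26)*y = (36*(1 + 18*(-26)))*I = (36*(1 - 468))*I = (36*(-467))*I = -16812*I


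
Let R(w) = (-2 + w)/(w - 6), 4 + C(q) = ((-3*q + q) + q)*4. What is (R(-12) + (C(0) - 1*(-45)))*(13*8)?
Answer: 39104/9 ≈ 4344.9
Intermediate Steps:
C(q) = -4 - 4*q (C(q) = -4 + ((-3*q + q) + q)*4 = -4 + (-2*q + q)*4 = -4 - q*4 = -4 - 4*q)
R(w) = (-2 + w)/(-6 + w)
(R(-12) + (C(0) - 1*(-45)))*(13*8) = ((-2 - 12)/(-6 - 12) + ((-4 - 4*0) - 1*(-45)))*(13*8) = (-14/(-18) + ((-4 + 0) + 45))*104 = (-1/18*(-14) + (-4 + 45))*104 = (7/9 + 41)*104 = (376/9)*104 = 39104/9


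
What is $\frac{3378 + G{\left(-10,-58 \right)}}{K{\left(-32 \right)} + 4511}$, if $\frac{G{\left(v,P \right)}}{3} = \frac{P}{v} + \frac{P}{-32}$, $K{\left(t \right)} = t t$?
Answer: $\frac{90689}{147600} \approx 0.61442$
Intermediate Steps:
$K{\left(t \right)} = t^{2}$
$G{\left(v,P \right)} = - \frac{3 P}{32} + \frac{3 P}{v}$ ($G{\left(v,P \right)} = 3 \left(\frac{P}{v} + \frac{P}{-32}\right) = 3 \left(\frac{P}{v} + P \left(- \frac{1}{32}\right)\right) = 3 \left(\frac{P}{v} - \frac{P}{32}\right) = 3 \left(- \frac{P}{32} + \frac{P}{v}\right) = - \frac{3 P}{32} + \frac{3 P}{v}$)
$\frac{3378 + G{\left(-10,-58 \right)}}{K{\left(-32 \right)} + 4511} = \frac{3378 + \frac{3}{32} \left(-58\right) \frac{1}{-10} \left(32 - -10\right)}{\left(-32\right)^{2} + 4511} = \frac{3378 + \frac{3}{32} \left(-58\right) \left(- \frac{1}{10}\right) \left(32 + 10\right)}{1024 + 4511} = \frac{3378 + \frac{3}{32} \left(-58\right) \left(- \frac{1}{10}\right) 42}{5535} = \left(3378 + \frac{1827}{80}\right) \frac{1}{5535} = \frac{272067}{80} \cdot \frac{1}{5535} = \frac{90689}{147600}$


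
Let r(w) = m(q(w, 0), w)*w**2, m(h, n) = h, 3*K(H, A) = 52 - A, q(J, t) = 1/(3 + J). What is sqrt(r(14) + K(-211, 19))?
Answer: sqrt(6511)/17 ≈ 4.7465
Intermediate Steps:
K(H, A) = 52/3 - A/3 (K(H, A) = (52 - A)/3 = 52/3 - A/3)
r(w) = w**2/(3 + w)
sqrt(r(14) + K(-211, 19)) = sqrt(14**2/(3 + 14) + (52/3 - 1/3*19)) = sqrt(196/17 + (52/3 - 19/3)) = sqrt(196*(1/17) + 11) = sqrt(196/17 + 11) = sqrt(383/17) = sqrt(6511)/17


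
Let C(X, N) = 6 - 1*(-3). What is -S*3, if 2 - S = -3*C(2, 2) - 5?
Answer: -102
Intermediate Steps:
C(X, N) = 9 (C(X, N) = 6 + 3 = 9)
S = 34 (S = 2 - (-3*9 - 5) = 2 - (-27 - 5) = 2 - 1*(-32) = 2 + 32 = 34)
-S*3 = -1*34*3 = -34*3 = -102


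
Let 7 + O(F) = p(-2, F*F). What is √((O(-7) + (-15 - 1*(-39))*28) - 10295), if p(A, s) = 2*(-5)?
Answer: 2*I*√2410 ≈ 98.183*I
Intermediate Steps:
p(A, s) = -10
O(F) = -17 (O(F) = -7 - 10 = -17)
√((O(-7) + (-15 - 1*(-39))*28) - 10295) = √((-17 + (-15 - 1*(-39))*28) - 10295) = √((-17 + (-15 + 39)*28) - 10295) = √((-17 + 24*28) - 10295) = √((-17 + 672) - 10295) = √(655 - 10295) = √(-9640) = 2*I*√2410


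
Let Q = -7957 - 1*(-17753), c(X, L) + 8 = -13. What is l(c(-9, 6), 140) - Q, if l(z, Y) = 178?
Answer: -9618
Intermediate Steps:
c(X, L) = -21 (c(X, L) = -8 - 13 = -21)
Q = 9796 (Q = -7957 + 17753 = 9796)
l(c(-9, 6), 140) - Q = 178 - 1*9796 = 178 - 9796 = -9618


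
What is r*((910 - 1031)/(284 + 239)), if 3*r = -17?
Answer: 2057/1569 ≈ 1.3110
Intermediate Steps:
r = -17/3 (r = (⅓)*(-17) = -17/3 ≈ -5.6667)
r*((910 - 1031)/(284 + 239)) = -17*(910 - 1031)/(3*(284 + 239)) = -(-2057)/(3*523) = -17/3*(-121/523) = 2057/1569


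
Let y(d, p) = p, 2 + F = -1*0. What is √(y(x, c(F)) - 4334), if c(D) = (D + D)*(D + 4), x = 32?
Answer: I*√4342 ≈ 65.894*I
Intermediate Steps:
F = -2 (F = -2 - 1*0 = -2 + 0 = -2)
c(D) = 2*D*(4 + D) (c(D) = (2*D)*(4 + D) = 2*D*(4 + D))
√(y(x, c(F)) - 4334) = √(2*(-2)*(4 - 2) - 4334) = √(2*(-2)*2 - 4334) = √(-8 - 4334) = √(-4342) = I*√4342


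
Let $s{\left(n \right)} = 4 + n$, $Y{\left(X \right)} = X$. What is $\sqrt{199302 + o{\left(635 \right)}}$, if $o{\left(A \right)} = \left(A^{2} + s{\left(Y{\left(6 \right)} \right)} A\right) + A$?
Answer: $2 \sqrt{152378} \approx 780.71$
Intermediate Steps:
$o{\left(A \right)} = A^{2} + 11 A$ ($o{\left(A \right)} = \left(A^{2} + \left(4 + 6\right) A\right) + A = \left(A^{2} + 10 A\right) + A = A^{2} + 11 A$)
$\sqrt{199302 + o{\left(635 \right)}} = \sqrt{199302 + 635 \left(11 + 635\right)} = \sqrt{199302 + 635 \cdot 646} = \sqrt{199302 + 410210} = \sqrt{609512} = 2 \sqrt{152378}$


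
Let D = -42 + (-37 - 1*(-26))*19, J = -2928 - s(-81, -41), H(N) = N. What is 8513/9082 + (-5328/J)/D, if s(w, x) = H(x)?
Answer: 6120445885/6581153234 ≈ 0.93000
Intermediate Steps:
s(w, x) = x
J = -2887 (J = -2928 - 1*(-41) = -2928 + 41 = -2887)
D = -251 (D = -42 + (-37 + 26)*19 = -42 - 11*19 = -42 - 209 = -251)
8513/9082 + (-5328/J)/D = 8513/9082 - 5328/(-2887)/(-251) = 8513*(1/9082) - 5328*(-1/2887)*(-1/251) = 8513/9082 + (5328/2887)*(-1/251) = 8513/9082 - 5328/724637 = 6120445885/6581153234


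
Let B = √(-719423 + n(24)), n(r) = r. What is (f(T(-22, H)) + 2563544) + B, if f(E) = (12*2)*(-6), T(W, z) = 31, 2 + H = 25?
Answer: 2563400 + I*√719399 ≈ 2.5634e+6 + 848.17*I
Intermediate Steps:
H = 23 (H = -2 + 25 = 23)
B = I*√719399 (B = √(-719423 + 24) = √(-719399) = I*√719399 ≈ 848.17*I)
f(E) = -144 (f(E) = 24*(-6) = -144)
(f(T(-22, H)) + 2563544) + B = (-144 + 2563544) + I*√719399 = 2563400 + I*√719399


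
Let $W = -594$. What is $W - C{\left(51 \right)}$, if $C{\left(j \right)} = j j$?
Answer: $-3195$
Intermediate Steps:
$C{\left(j \right)} = j^{2}$
$W - C{\left(51 \right)} = -594 - 51^{2} = -594 - 2601 = -3195$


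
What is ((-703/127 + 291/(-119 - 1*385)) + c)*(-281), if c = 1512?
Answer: -9028420129/21336 ≈ -4.2315e+5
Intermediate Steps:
((-703/127 + 291/(-119 - 1*385)) + c)*(-281) = ((-703/127 + 291/(-119 - 1*385)) + 1512)*(-281) = ((-703*1/127 + 291/(-119 - 385)) + 1512)*(-281) = ((-703/127 + 291/(-504)) + 1512)*(-281) = ((-703/127 + 291*(-1/504)) + 1512)*(-281) = ((-703/127 - 97/168) + 1512)*(-281) = (-130423/21336 + 1512)*(-281) = (32129609/21336)*(-281) = -9028420129/21336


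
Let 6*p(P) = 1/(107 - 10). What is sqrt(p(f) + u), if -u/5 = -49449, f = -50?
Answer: sqrt(83747815962)/582 ≈ 497.24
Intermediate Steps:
u = 247245 (u = -5*(-49449) = 247245)
p(P) = 1/582 (p(P) = 1/(6*(107 - 10)) = (1/6)/97 = (1/6)*(1/97) = 1/582)
sqrt(p(f) + u) = sqrt(1/582 + 247245) = sqrt(143896591/582) = sqrt(83747815962)/582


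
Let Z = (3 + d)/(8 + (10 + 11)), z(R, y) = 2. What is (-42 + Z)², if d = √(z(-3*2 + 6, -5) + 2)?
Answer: 1471369/841 ≈ 1749.5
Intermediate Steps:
d = 2 (d = √(2 + 2) = √4 = 2)
Z = 5/29 (Z = (3 + 2)/(8 + (10 + 11)) = 5/(8 + 21) = 5/29 ≈ 0.17241)
(-42 + Z)² = (-42 + 5/29)² = (-1213/29)² = 1471369/841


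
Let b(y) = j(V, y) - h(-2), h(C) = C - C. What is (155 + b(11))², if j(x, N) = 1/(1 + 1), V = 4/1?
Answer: 96721/4 ≈ 24180.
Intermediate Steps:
V = 4 (V = 4*1 = 4)
j(x, N) = ½ (j(x, N) = 1/2 = ½)
h(C) = 0
b(y) = ½ (b(y) = ½ - 1*0 = ½ + 0 = ½)
(155 + b(11))² = (155 + ½)² = (311/2)² = 96721/4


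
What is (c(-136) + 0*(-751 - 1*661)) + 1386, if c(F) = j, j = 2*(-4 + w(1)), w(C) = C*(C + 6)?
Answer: 1392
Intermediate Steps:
w(C) = C*(6 + C)
j = 6 (j = 2*(-4 + 1*(6 + 1)) = 2*(-4 + 1*7) = 2*(-4 + 7) = 2*3 = 6)
c(F) = 6
(c(-136) + 0*(-751 - 1*661)) + 1386 = (6 + 0*(-751 - 1*661)) + 1386 = (6 + 0*(-751 - 661)) + 1386 = (6 + 0*(-1412)) + 1386 = (6 + 0) + 1386 = 6 + 1386 = 1392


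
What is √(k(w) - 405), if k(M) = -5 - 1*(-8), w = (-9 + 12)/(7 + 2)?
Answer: I*√402 ≈ 20.05*I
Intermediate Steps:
w = ⅓ (w = 3/9 = 3*(⅑) = ⅓ ≈ 0.33333)
k(M) = 3 (k(M) = -5 + 8 = 3)
√(k(w) - 405) = √(3 - 405) = √(-402) = I*√402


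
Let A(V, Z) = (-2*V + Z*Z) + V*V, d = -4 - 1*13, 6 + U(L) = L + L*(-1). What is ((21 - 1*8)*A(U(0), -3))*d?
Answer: -12597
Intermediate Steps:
U(L) = -6 (U(L) = -6 + (L + L*(-1)) = -6 + (L - L) = -6 + 0 = -6)
d = -17 (d = -4 - 13 = -17)
A(V, Z) = V² + Z² - 2*V (A(V, Z) = (-2*V + Z²) + V² = (Z² - 2*V) + V² = V² + Z² - 2*V)
((21 - 1*8)*A(U(0), -3))*d = ((21 - 1*8)*((-6)² + (-3)² - 2*(-6)))*(-17) = ((21 - 8)*(36 + 9 + 12))*(-17) = (13*57)*(-17) = 741*(-17) = -12597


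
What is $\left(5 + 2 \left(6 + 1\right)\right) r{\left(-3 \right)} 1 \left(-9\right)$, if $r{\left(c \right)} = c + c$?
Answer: $1026$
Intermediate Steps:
$r{\left(c \right)} = 2 c$
$\left(5 + 2 \left(6 + 1\right)\right) r{\left(-3 \right)} 1 \left(-9\right) = \left(5 + 2 \left(6 + 1\right)\right) 2 \left(-3\right) 1 \left(-9\right) = \left(5 + 2 \cdot 7\right) \left(-6\right) 1 \left(-9\right) = \left(5 + 14\right) \left(-6\right) 1 \left(-9\right) = 19 \left(-6\right) 1 \left(-9\right) = \left(-114\right) 1 \left(-9\right) = \left(-114\right) \left(-9\right) = 1026$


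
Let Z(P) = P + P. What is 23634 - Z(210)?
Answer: 23214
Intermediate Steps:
Z(P) = 2*P
23634 - Z(210) = 23634 - 2*210 = 23634 - 1*420 = 23634 - 420 = 23214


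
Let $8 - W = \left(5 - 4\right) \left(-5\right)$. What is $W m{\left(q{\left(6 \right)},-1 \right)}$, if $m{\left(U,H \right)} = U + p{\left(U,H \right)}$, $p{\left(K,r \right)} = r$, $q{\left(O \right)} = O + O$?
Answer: $143$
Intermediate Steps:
$q{\left(O \right)} = 2 O$
$m{\left(U,H \right)} = H + U$ ($m{\left(U,H \right)} = U + H = H + U$)
$W = 13$ ($W = 8 - \left(5 - 4\right) \left(-5\right) = 8 - 1 \left(-5\right) = 8 - -5 = 8 + 5 = 13$)
$W m{\left(q{\left(6 \right)},-1 \right)} = 13 \left(-1 + 2 \cdot 6\right) = 13 \left(-1 + 12\right) = 13 \cdot 11 = 143$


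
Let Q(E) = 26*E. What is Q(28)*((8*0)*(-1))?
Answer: 0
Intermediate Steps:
Q(28)*((8*0)*(-1)) = (26*28)*((8*0)*(-1)) = 728*(0*(-1)) = 728*0 = 0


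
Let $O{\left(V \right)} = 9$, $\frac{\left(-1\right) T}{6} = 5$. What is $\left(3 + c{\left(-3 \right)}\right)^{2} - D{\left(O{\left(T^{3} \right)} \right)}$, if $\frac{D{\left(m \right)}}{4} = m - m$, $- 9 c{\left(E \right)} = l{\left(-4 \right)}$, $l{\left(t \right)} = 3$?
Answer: $\frac{64}{9} \approx 7.1111$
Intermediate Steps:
$T = -30$ ($T = \left(-6\right) 5 = -30$)
$c{\left(E \right)} = - \frac{1}{3}$ ($c{\left(E \right)} = \left(- \frac{1}{9}\right) 3 = - \frac{1}{3}$)
$D{\left(m \right)} = 0$ ($D{\left(m \right)} = 4 \left(m - m\right) = 4 \cdot 0 = 0$)
$\left(3 + c{\left(-3 \right)}\right)^{2} - D{\left(O{\left(T^{3} \right)} \right)} = \left(3 - \frac{1}{3}\right)^{2} - 0 = \left(\frac{8}{3}\right)^{2} + 0 = \frac{64}{9} + 0 = \frac{64}{9}$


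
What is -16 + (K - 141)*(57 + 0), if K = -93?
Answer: -13354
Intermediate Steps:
-16 + (K - 141)*(57 + 0) = -16 + (-93 - 141)*(57 + 0) = -16 - 234*57 = -16 - 13338 = -13354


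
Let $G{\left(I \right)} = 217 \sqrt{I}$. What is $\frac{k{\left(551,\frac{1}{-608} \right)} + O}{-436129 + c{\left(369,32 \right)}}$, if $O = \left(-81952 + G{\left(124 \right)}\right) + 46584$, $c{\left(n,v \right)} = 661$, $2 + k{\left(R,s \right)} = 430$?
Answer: $\frac{8735}{108867} - \frac{217 \sqrt{31}}{217734} \approx 0.074687$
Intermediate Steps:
$k{\left(R,s \right)} = 428$ ($k{\left(R,s \right)} = -2 + 430 = 428$)
$O = -35368 + 434 \sqrt{31}$ ($O = \left(-81952 + 217 \sqrt{124}\right) + 46584 = \left(-81952 + 217 \cdot 2 \sqrt{31}\right) + 46584 = \left(-81952 + 434 \sqrt{31}\right) + 46584 = -35368 + 434 \sqrt{31} \approx -32952.0$)
$\frac{k{\left(551,\frac{1}{-608} \right)} + O}{-436129 + c{\left(369,32 \right)}} = \frac{428 - \left(35368 - 434 \sqrt{31}\right)}{-436129 + 661} = \frac{-34940 + 434 \sqrt{31}}{-435468} = \left(-34940 + 434 \sqrt{31}\right) \left(- \frac{1}{435468}\right) = \frac{8735}{108867} - \frac{217 \sqrt{31}}{217734}$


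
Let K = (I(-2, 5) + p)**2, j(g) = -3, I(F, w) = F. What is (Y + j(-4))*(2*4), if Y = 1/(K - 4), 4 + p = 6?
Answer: -26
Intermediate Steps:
p = 2 (p = -4 + 6 = 2)
K = 0 (K = (-2 + 2)**2 = 0**2 = 0)
Y = -1/4 (Y = 1/(0 - 4) = 1/(-4) = -1/4 ≈ -0.25000)
(Y + j(-4))*(2*4) = (-1/4 - 3)*(2*4) = -13/4*8 = -26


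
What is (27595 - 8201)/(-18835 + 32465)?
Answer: 9697/6815 ≈ 1.4229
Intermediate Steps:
(27595 - 8201)/(-18835 + 32465) = 19394/13630 = 19394*(1/13630) = 9697/6815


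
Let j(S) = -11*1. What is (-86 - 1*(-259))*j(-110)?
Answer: -1903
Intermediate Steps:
j(S) = -11
(-86 - 1*(-259))*j(-110) = (-86 - 1*(-259))*(-11) = (-86 + 259)*(-11) = 173*(-11) = -1903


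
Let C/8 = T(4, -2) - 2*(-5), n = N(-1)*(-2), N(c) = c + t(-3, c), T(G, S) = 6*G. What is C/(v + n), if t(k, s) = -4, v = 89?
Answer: 272/99 ≈ 2.7475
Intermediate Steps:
N(c) = -4 + c (N(c) = c - 4 = -4 + c)
n = 10 (n = (-4 - 1)*(-2) = -5*(-2) = 10)
C = 272 (C = 8*(6*4 - 2*(-5)) = 8*(24 + 10) = 8*34 = 272)
C/(v + n) = 272/(89 + 10) = 272/99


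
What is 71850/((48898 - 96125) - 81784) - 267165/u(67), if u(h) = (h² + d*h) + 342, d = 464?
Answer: -4116444885/514882901 ≈ -7.9949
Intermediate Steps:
u(h) = 342 + h² + 464*h (u(h) = (h² + 464*h) + 342 = 342 + h² + 464*h)
71850/((48898 - 96125) - 81784) - 267165/u(67) = 71850/((48898 - 96125) - 81784) - 267165/(342 + 67² + 464*67) = 71850/(-47227 - 81784) - 267165/(342 + 4489 + 31088) = 71850/(-129011) - 267165/35919 = 71850*(-1/129011) - 267165*1/35919 = -71850/129011 - 29685/3991 = -4116444885/514882901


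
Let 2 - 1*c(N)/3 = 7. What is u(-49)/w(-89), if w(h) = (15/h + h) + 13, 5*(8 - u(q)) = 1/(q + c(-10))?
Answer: -227929/2169280 ≈ -0.10507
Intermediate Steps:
c(N) = -15 (c(N) = 6 - 3*7 = 6 - 21 = -15)
u(q) = 8 - 1/(5*(-15 + q)) (u(q) = 8 - 1/(5*(q - 15)) = 8 - 1/(5*(-15 + q)))
w(h) = 13 + h + 15/h (w(h) = (h + 15/h) + 13 = 13 + h + 15/h)
u(-49)/w(-89) = ((-601 + 40*(-49))/(5*(-15 - 49)))/(13 - 89 + 15/(-89)) = ((1/5)*(-601 - 1960)/(-64))/(13 - 89 + 15*(-1/89)) = ((1/5)*(-1/64)*(-2561))/(13 - 89 - 15/89) = 2561/(320*(-6779/89)) = (2561/320)*(-89/6779) = -227929/2169280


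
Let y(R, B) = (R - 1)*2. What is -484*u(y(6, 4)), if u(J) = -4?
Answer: 1936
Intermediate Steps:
y(R, B) = -2 + 2*R (y(R, B) = (-1 + R)*2 = -2 + 2*R)
-484*u(y(6, 4)) = -484*(-4) = 1936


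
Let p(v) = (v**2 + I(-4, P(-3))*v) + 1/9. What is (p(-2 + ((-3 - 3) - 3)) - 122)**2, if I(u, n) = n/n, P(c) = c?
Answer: 11449/81 ≈ 141.35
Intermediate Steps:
I(u, n) = 1
p(v) = 1/9 + v + v**2 (p(v) = (v**2 + 1*v) + 1/9 = (v**2 + v) + 1/9 = (v + v**2) + 1/9 = 1/9 + v + v**2)
(p(-2 + ((-3 - 3) - 3)) - 122)**2 = ((1/9 + (-2 + ((-3 - 3) - 3)) + (-2 + ((-3 - 3) - 3))**2) - 122)**2 = ((1/9 + (-2 + (-6 - 3)) + (-2 + (-6 - 3))**2) - 122)**2 = ((1/9 + (-2 - 9) + (-2 - 9)**2) - 122)**2 = ((1/9 - 11 + (-11)**2) - 122)**2 = ((1/9 - 11 + 121) - 122)**2 = (991/9 - 122)**2 = (-107/9)**2 = 11449/81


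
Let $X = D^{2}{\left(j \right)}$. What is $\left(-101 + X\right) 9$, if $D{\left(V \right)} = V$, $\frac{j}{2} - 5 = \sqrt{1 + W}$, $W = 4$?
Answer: $171 + 360 \sqrt{5} \approx 975.98$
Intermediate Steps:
$j = 10 + 2 \sqrt{5}$ ($j = 10 + 2 \sqrt{1 + 4} = 10 + 2 \sqrt{5} \approx 14.472$)
$X = \left(10 + 2 \sqrt{5}\right)^{2} \approx 209.44$
$\left(-101 + X\right) 9 = \left(-101 + \left(120 + 40 \sqrt{5}\right)\right) 9 = \left(19 + 40 \sqrt{5}\right) 9 = 171 + 360 \sqrt{5}$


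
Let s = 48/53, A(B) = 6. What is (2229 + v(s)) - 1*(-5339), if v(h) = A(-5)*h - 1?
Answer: 401339/53 ≈ 7572.4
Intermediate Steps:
s = 48/53 (s = 48*(1/53) = 48/53 ≈ 0.90566)
v(h) = -1 + 6*h (v(h) = 6*h - 1 = -1 + 6*h)
(2229 + v(s)) - 1*(-5339) = (2229 + (-1 + 6*(48/53))) - 1*(-5339) = (2229 + (-1 + 288/53)) + 5339 = (2229 + 235/53) + 5339 = 118372/53 + 5339 = 401339/53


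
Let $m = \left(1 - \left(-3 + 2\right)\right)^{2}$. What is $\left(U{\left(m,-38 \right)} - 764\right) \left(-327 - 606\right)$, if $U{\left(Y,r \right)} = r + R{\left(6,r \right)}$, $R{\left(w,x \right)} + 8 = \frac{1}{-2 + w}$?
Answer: $\frac{3021987}{4} \approx 7.555 \cdot 10^{5}$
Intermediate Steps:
$R{\left(w,x \right)} = -8 + \frac{1}{-2 + w}$
$m = 4$ ($m = \left(1 - -1\right)^{2} = \left(1 + 1\right)^{2} = 2^{2} = 4$)
$U{\left(Y,r \right)} = - \frac{31}{4} + r$ ($U{\left(Y,r \right)} = r + \frac{17 - 48}{-2 + 6} = r + \frac{17 - 48}{4} = r + \frac{1}{4} \left(-31\right) = r - \frac{31}{4} = - \frac{31}{4} + r$)
$\left(U{\left(m,-38 \right)} - 764\right) \left(-327 - 606\right) = \left(\left(- \frac{31}{4} - 38\right) - 764\right) \left(-327 - 606\right) = \left(- \frac{183}{4} - 764\right) \left(-933\right) = \left(- \frac{3239}{4}\right) \left(-933\right) = \frac{3021987}{4}$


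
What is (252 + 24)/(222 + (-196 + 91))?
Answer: 92/39 ≈ 2.3590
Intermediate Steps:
(252 + 24)/(222 + (-196 + 91)) = 276/(222 - 105) = 276/117 = 276*(1/117) = 92/39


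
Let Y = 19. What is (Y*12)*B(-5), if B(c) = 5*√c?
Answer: 1140*I*√5 ≈ 2549.1*I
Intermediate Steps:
(Y*12)*B(-5) = (19*12)*(5*√(-5)) = 228*(5*(I*√5)) = 228*(5*I*√5) = 1140*I*√5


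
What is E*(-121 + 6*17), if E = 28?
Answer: -532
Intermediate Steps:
E*(-121 + 6*17) = 28*(-121 + 6*17) = 28*(-121 + 102) = 28*(-19) = -532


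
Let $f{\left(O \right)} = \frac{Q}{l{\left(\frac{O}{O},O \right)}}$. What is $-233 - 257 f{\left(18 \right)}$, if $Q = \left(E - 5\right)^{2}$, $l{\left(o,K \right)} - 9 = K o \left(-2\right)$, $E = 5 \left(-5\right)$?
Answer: $\frac{25001}{3} \approx 8333.7$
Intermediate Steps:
$E = -25$
$l{\left(o,K \right)} = 9 - 2 K o$ ($l{\left(o,K \right)} = 9 + K o \left(-2\right) = 9 - 2 K o$)
$Q = 900$ ($Q = \left(-25 - 5\right)^{2} = \left(-30\right)^{2} = 900$)
$f{\left(O \right)} = \frac{900}{9 - 2 O}$ ($f{\left(O \right)} = \frac{900}{9 - 2 O \frac{O}{O}} = \frac{900}{9 - 2 O 1} = \frac{900}{9 - 2 O}$)
$-233 - 257 f{\left(18 \right)} = -233 - 257 \left(- \frac{900}{-9 + 2 \cdot 18}\right) = -233 - 257 \left(- \frac{900}{-9 + 36}\right) = -233 - 257 \left(- \frac{900}{27}\right) = -233 - 257 \left(\left(-900\right) \frac{1}{27}\right) = -233 - - \frac{25700}{3} = -233 + \frac{25700}{3} = \frac{25001}{3}$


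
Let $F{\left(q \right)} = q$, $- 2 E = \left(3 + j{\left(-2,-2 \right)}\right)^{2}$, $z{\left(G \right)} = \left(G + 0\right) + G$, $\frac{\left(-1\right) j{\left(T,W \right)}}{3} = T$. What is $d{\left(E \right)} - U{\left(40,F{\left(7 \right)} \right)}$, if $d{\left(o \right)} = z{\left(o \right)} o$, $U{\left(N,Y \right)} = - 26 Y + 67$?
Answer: $\frac{6791}{2} \approx 3395.5$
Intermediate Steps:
$j{\left(T,W \right)} = - 3 T$
$z{\left(G \right)} = 2 G$ ($z{\left(G \right)} = G + G = 2 G$)
$E = - \frac{81}{2}$ ($E = - \frac{\left(3 - -6\right)^{2}}{2} = - \frac{\left(3 + 6\right)^{2}}{2} = - \frac{9^{2}}{2} = \left(- \frac{1}{2}\right) 81 = - \frac{81}{2} \approx -40.5$)
$U{\left(N,Y \right)} = 67 - 26 Y$
$d{\left(o \right)} = 2 o^{2}$ ($d{\left(o \right)} = 2 o o = 2 o^{2}$)
$d{\left(E \right)} - U{\left(40,F{\left(7 \right)} \right)} = 2 \left(- \frac{81}{2}\right)^{2} - \left(67 - 182\right) = 2 \cdot \frac{6561}{4} - \left(67 - 182\right) = \frac{6561}{2} - -115 = \frac{6561}{2} + 115 = \frac{6791}{2}$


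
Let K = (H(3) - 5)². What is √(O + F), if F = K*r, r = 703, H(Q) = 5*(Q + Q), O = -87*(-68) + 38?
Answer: 3*√49481 ≈ 667.33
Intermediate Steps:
O = 5954 (O = 5916 + 38 = 5954)
H(Q) = 10*Q (H(Q) = 5*(2*Q) = 10*Q)
K = 625 (K = (10*3 - 5)² = (30 - 5)² = 25² = 625)
F = 439375 (F = 625*703 = 439375)
√(O + F) = √(5954 + 439375) = √445329 = 3*√49481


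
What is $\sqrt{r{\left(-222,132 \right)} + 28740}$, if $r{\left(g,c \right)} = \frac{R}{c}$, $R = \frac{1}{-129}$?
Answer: $\frac{\sqrt{231478972087}}{2838} \approx 169.53$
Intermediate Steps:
$R = - \frac{1}{129} \approx -0.0077519$
$r{\left(g,c \right)} = - \frac{1}{129 c}$
$\sqrt{r{\left(-222,132 \right)} + 28740} = \sqrt{- \frac{1}{129 \cdot 132} + 28740} = \sqrt{\left(- \frac{1}{129}\right) \frac{1}{132} + 28740} = \sqrt{- \frac{1}{17028} + 28740} = \sqrt{\frac{489384719}{17028}} = \frac{\sqrt{231478972087}}{2838}$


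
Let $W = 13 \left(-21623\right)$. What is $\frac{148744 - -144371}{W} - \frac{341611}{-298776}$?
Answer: $\frac{8450783249}{83985634824} \approx 0.10062$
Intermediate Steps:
$W = -281099$
$\frac{148744 - -144371}{W} - \frac{341611}{-298776} = \frac{148744 - -144371}{-281099} - \frac{341611}{-298776} = \left(148744 + 144371\right) \left(- \frac{1}{281099}\right) - - \frac{341611}{298776} = 293115 \left(- \frac{1}{281099}\right) + \frac{341611}{298776} = - \frac{293115}{281099} + \frac{341611}{298776} = \frac{8450783249}{83985634824}$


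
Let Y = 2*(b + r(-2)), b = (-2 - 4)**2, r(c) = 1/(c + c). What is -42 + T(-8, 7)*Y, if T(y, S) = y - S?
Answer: -2229/2 ≈ -1114.5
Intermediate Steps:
r(c) = 1/(2*c)
b = 36 (b = (-6)**2 = 36)
Y = 143/2 (Y = 2*(36 + (1/2)/(-2)) = 2*(36 + (1/2)*(-1/2)) = 2*(36 - 1/4) = 2*(143/4) = 143/2 ≈ 71.500)
-42 + T(-8, 7)*Y = -42 + (-8 - 1*7)*(143/2) = -42 + (-8 - 7)*(143/2) = -42 - 15*143/2 = -42 - 2145/2 = -2229/2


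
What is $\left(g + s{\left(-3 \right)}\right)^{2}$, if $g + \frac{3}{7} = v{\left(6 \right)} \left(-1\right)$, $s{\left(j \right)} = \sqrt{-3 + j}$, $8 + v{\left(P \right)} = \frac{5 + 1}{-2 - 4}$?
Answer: $\frac{3306}{49} + \frac{120 i \sqrt{6}}{7} \approx 67.469 + 41.991 i$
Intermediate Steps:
$v{\left(P \right)} = -9$ ($v{\left(P \right)} = -8 + \frac{5 + 1}{-2 - 4} = -8 + \frac{6}{-6} = -8 + 6 \left(- \frac{1}{6}\right) = -8 - 1 = -9$)
$g = \frac{60}{7}$ ($g = - \frac{3}{7} - -9 = - \frac{3}{7} + 9 = \frac{60}{7} \approx 8.5714$)
$\left(g + s{\left(-3 \right)}\right)^{2} = \left(\frac{60}{7} + \sqrt{-3 - 3}\right)^{2} = \left(\frac{60}{7} + \sqrt{-6}\right)^{2} = \left(\frac{60}{7} + i \sqrt{6}\right)^{2}$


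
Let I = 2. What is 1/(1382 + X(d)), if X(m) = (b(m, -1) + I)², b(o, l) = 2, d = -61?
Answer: 1/1398 ≈ 0.00071531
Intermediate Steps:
X(m) = 16 (X(m) = (2 + 2)² = 4² = 16)
1/(1382 + X(d)) = 1/(1382 + 16) = 1/1398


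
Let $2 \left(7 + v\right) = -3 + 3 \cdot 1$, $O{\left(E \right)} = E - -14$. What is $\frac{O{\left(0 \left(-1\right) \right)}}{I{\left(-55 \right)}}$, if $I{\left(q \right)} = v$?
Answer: $-2$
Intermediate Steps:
$O{\left(E \right)} = 14 + E$ ($O{\left(E \right)} = E + 14 = 14 + E$)
$v = -7$ ($v = -7 + \frac{-3 + 3 \cdot 1}{2} = -7 + \frac{-3 + 3}{2} = -7 + \frac{1}{2} \cdot 0 = -7 + 0 = -7$)
$I{\left(q \right)} = -7$
$\frac{O{\left(0 \left(-1\right) \right)}}{I{\left(-55 \right)}} = \frac{14 + 0 \left(-1\right)}{-7} = \left(14 + 0\right) \left(- \frac{1}{7}\right) = 14 \left(- \frac{1}{7}\right) = -2$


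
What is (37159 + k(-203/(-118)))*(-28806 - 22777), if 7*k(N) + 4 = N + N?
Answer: -113089345946/59 ≈ -1.9168e+9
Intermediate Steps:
k(N) = -4/7 + 2*N/7 (k(N) = -4/7 + (N + N)/7 = -4/7 + (2*N)/7 = -4/7 + 2*N/7)
(37159 + k(-203/(-118)))*(-28806 - 22777) = (37159 + (-4/7 + 2*(-203/(-118))/7))*(-28806 - 22777) = (37159 + (-4/7 + 2*(-203*(-1/118))/7))*(-51583) = (37159 + (-4/7 + (2/7)*(203/118)))*(-51583) = (37159 + (-4/7 + 29/59))*(-51583) = (37159 - 33/413)*(-51583) = (15346634/413)*(-51583) = -113089345946/59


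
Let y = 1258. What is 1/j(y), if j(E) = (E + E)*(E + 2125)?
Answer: 1/8511628 ≈ 1.1749e-7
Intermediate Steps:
j(E) = 2*E*(2125 + E) (j(E) = (2*E)*(2125 + E) = 2*E*(2125 + E))
1/j(y) = 1/(2*1258*(2125 + 1258)) = 1/(2*1258*3383) = 1/8511628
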